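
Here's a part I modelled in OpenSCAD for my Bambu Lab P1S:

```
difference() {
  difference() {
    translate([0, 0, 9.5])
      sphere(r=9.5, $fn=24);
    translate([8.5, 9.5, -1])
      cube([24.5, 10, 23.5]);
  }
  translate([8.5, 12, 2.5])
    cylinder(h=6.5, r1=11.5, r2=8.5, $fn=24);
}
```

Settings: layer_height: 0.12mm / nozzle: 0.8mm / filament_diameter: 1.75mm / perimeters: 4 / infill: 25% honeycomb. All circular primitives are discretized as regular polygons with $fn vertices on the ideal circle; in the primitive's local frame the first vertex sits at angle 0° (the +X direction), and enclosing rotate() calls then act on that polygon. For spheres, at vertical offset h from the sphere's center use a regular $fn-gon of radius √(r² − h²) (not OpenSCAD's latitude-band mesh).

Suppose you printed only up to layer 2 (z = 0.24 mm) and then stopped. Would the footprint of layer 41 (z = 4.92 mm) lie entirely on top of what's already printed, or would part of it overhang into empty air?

Compare the two slices. At z = 0.24: the sphere: section is a regular 24-gon, circumradius = √(r²−h²) = √(9.5²−9.26²) = 2.122 (area = (24/2)·2.122²·sin(360°/24) = 13.98 mm²); the cube at (8.5, 9.5) is present — its section is the full 24.5×10 rectangle (area 245.00 mm²); After the difference (first − rest): starting from the r=9.5 sphere (13.98 mm²), the 24.5×10 cube at (8.5, 9.5) misses the remaining region (no effect) — area = 13.98 mm²; the cone at (8.5, 12) is absent (z outside [2.5, 9]); Subtracting the remaining from the first: none of the subtracted shapes is present at this height, so that combined region is unchanged — area = 13.98 mm². At z = 4.92: the r=9.5 sphere contributes a regular 24-gon of circumradius √(9.5²−4.58²) = 8.323 (area = (24/2)·8.323²·sin(360°/24) = 215.15 mm²); the cube at (8.5, 9.5) is present — its section is the full 24.5×10 rectangle (area 245.00 mm²); Taking the first minus the rest: starting from the r=9.5 sphere (215.15 mm²), the 24.5×10 cube at (8.5, 9.5) misses the remaining region (no effect) — area = 215.15 mm²; the cone at (8.5, 12) (r1=11.5→r2=8.5) has section circumradius 10.383 here — a regular 24-gon (area = (24/2)·10.383²·sin(360°/24) = 334.83 mm²); Taking the first minus the rest: starting from that combined region (215.15 mm²), the cone at (8.5, 12) partially overlaps it — only the 29.99 mm² overlap (of its 334.83 mm²) is removed, clipping the outline — area = 185.16 mm². Checking containment: at z = 4.92 the cross-section extends beyond the z = 0.24 cross-section by about 171.18 mm².

part overhangs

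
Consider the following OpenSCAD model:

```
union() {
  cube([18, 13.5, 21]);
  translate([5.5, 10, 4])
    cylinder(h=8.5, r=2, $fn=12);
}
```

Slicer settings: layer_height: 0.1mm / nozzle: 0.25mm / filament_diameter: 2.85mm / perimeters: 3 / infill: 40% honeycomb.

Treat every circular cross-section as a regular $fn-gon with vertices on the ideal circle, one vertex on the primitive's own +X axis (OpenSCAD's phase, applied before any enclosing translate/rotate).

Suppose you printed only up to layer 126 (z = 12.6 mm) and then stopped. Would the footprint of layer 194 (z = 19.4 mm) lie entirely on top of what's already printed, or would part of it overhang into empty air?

entirely on top

Compare the two slices. At z = 12.6: the 18×13.5 cube contributes its full rectangle (area 243.00 mm²); the cylinder at (5.5, 10) is not intersected at this z (z outside [4, 12.5]); Taking the union: only the 18×13.5 cube is present, so the union is just that shape — area = 243.00 mm². At z = 19.4: the cube (footprint 18×13.5) is included at this height (area 243.00 mm²); the cylinder at (5.5, 10) does not reach this height (z outside [4, 12.5]); Merging all regions: only the 18×13.5 cube is present, so the union is just that shape — area = 243.00 mm². Checking containment: the cross-section at z = 19.4 is a subset of the cross-section at z = 12.6.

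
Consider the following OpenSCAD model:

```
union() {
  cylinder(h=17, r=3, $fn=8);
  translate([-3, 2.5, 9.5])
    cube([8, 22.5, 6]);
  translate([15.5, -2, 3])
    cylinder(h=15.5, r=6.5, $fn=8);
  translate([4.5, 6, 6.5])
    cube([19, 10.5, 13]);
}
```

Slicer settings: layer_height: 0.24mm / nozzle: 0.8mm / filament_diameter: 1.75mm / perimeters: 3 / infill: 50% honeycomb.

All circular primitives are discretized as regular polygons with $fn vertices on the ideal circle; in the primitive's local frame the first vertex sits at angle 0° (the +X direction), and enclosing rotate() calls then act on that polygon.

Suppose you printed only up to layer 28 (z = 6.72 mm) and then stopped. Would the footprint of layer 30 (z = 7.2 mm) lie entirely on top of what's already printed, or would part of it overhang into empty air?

entirely on top

Compare the two slices. At z = 6.72: the r=3 cylinder contributes a regular 8-gon of circumradius 3 (area = (8/2)·3.000²·sin(360°/8) = 25.46 mm²); the cube at (-3, 2.5) is absent (z outside [9.5, 15.5]); the r=6.5 cylinder at (15.5, -2) gives a regular 8-gon of circumradius 6.5 (constant along its height) (area = (8/2)·6.500²·sin(360°/8) = 119.50 mm²); the cube at (4.5, 6) is present — its section is the full 19×10.5 rectangle (area 199.50 mm²); Merging all regions: the 3 present regions are separate (no shared area or edge), so areas and boundary lengths simply add and each stays a separate island — area = 344.46 mm². At z = 7.2: the cylinder: section is a regular 8-gon, circumradius r=3 (area = (8/2)·3.000²·sin(360°/8) = 25.46 mm²); the cube at (-3, 2.5) is absent (z outside [9.5, 15.5]); the r=6.5 cylinder at (15.5, -2) gives a regular 8-gon of circumradius 6.5 (constant along its height) (area = (8/2)·6.500²·sin(360°/8) = 119.50 mm²); the 19×10.5 cube at (4.5, 6) contributes its full rectangle (area 199.50 mm²); Taking the union: the 3 present regions are separate (no shared area or edge), so areas and boundary lengths simply add and each stays a separate island — area = 344.46 mm². Checking containment: the cross-section at z = 7.2 is a subset of the cross-section at z = 6.72.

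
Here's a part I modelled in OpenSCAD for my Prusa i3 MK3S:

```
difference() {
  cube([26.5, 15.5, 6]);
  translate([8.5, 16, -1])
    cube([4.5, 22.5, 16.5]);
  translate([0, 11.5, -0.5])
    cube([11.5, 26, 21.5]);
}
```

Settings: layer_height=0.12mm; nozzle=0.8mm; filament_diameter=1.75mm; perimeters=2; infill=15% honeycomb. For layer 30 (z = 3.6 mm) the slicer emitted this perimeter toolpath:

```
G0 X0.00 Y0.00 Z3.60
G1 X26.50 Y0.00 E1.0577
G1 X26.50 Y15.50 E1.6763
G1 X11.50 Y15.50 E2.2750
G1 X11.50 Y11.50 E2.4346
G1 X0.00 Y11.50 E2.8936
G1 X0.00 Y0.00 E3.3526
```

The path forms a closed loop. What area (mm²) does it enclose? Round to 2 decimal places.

Apply the shoelace formula to the sequence of (X, Y) vertices; enclosed area = 364.75 mm².

364.75 mm²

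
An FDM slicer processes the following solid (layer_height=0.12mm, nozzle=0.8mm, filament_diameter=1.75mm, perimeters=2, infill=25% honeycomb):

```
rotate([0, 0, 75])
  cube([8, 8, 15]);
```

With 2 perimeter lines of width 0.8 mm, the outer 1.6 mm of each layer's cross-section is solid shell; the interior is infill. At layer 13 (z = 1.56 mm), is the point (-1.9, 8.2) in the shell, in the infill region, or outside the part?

At z = 1.56 mm: the cube is present — its section is the full 8×8 rectangle; (rotated 75° about Z; rotation is an isometry so areas/perimeters/island counts are preserved). Overall, the cross-section is a single solid region. Undo the 75° rotation: the query point maps to (7.429, 3.958) in the un-rotated model frame. The nearest boundary edge runs (8.00, 0.00)→(8.00, 8.00); distance from the point to it = 0.57 mm. The point is inside the cross-section, 0.57 mm from the nearest boundary — within the 1.6 mm shell band (2 × 0.8).

shell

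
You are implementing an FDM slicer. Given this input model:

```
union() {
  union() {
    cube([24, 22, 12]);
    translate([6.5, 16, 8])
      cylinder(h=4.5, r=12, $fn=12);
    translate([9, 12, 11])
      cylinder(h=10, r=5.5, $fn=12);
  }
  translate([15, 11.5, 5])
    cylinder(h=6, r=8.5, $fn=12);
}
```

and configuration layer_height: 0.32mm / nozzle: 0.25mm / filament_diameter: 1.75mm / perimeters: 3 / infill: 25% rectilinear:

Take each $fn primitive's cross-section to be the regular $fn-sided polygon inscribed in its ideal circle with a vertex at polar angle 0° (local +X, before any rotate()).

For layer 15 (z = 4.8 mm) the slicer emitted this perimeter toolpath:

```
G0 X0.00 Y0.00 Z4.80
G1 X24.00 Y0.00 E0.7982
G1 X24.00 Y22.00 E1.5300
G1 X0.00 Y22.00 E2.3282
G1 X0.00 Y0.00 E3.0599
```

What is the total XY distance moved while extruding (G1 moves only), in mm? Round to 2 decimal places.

92.00 mm

Sum the Euclidean lengths of each G1 segment: total = 92.00 mm.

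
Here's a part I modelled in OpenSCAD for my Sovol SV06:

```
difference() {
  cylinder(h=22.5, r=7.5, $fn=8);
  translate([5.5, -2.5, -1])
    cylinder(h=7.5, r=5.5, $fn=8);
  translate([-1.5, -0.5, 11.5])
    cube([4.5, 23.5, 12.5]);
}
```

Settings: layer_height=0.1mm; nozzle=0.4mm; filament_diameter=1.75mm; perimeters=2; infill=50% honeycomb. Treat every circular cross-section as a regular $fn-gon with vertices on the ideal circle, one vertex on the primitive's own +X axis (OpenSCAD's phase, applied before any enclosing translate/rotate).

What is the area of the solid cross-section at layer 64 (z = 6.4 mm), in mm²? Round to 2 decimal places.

At z = 6.4 mm: the cylinder: section is a regular 8-gon, circumradius r=7.5 (area = (8/2)·7.500²·sin(360°/8) = 159.10 mm²); the r=5.5 cylinder at (5.5, -2.5) gives a regular 8-gon of circumradius 5.5 (constant along its height) (area = (8/2)·5.500²·sin(360°/8) = 85.56 mm²); the cube at (-1.5, -0.5) is absent (z outside [11.5, 24]); Taking the first minus the rest: starting from the r=7.5 cylinder (159.10 mm²), the r=5.5 cylinder at (5.5, -2.5) partially overlaps it — only the 46.90 mm² overlap (of its 85.56 mm²) is removed, clipping the outline — area = 112.20 mm². Overall, the cross-section is a single solid region. Net area = 112.20 mm².

112.20 mm²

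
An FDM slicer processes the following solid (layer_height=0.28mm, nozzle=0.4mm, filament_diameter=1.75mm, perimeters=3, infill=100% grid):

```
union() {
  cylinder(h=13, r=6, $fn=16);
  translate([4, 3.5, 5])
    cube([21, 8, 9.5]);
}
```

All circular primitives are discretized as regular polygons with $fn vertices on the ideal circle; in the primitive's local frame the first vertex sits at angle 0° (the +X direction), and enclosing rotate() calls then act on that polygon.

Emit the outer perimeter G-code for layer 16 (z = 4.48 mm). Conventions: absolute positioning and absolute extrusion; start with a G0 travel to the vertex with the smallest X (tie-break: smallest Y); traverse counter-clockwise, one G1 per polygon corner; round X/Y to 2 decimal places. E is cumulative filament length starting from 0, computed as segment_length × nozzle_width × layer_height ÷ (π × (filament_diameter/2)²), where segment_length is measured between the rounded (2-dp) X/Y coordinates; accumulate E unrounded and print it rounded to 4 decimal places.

G0 X-6.00 Y0.00 Z4.48
G1 X-5.54 Y-2.30 E0.1092
G1 X-4.24 Y-4.24 E0.2180
G1 X-2.30 Y-5.54 E0.3267
G1 X0.00 Y-6.00 E0.4359
G1 X2.30 Y-5.54 E0.5451
G1 X4.24 Y-4.24 E0.6539
G1 X5.54 Y-2.30 E0.7626
G1 X6.00 Y0.00 E0.8718
G1 X5.54 Y2.30 E0.9811
G1 X4.24 Y4.24 E1.0898
G1 X2.30 Y5.54 E1.1985
G1 X0.00 Y6.00 E1.3078
G1 X-2.30 Y5.54 E1.4170
G1 X-4.24 Y4.24 E1.5257
G1 X-5.54 Y2.30 E1.6345
G1 X-6.00 Y0.00 E1.7437

At z = 4.48 mm: the r=6 cylinder gives a regular 16-gon of circumradius 6 (constant along its height); the cube at (4, 3.5) does not reach this height (z outside [5, 14.5]); Combining (union): only the r=6 cylinder is present, so the union is just that shape — 1 connected region. The outline is a single polygon with 16 vertices. Extrusion per mm of travel: 0.4 × 0.28 / (π × 0.875²) = 0.046564. Accumulating E over each segment gives final E = 1.7437.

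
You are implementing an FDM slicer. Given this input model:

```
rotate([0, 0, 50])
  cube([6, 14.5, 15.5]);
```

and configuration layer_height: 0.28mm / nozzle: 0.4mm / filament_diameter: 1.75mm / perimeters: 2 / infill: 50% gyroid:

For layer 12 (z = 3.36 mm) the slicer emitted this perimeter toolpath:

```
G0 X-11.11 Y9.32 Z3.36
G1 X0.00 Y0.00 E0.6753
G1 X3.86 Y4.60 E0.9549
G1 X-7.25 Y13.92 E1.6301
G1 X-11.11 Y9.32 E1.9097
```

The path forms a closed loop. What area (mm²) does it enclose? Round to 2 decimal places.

Apply the shoelace formula to the sequence of (X, Y) vertices; enclosed area = 87.08 mm².

87.08 mm²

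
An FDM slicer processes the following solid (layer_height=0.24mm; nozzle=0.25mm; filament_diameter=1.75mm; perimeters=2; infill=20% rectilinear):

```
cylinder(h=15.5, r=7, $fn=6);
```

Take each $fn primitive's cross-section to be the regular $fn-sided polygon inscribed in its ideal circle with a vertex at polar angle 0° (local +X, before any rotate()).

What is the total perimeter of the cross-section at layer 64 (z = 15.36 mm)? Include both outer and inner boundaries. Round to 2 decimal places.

42.00 mm

At z = 15.36 mm: the r=7 cylinder contributes a regular 6-gon of circumradius 7 (perimeter = 2·6·7.000·sin(180°/6) = 42.00 mm). Overall, the cross-section is a single solid region. Total boundary length (outer) = 42.00 mm.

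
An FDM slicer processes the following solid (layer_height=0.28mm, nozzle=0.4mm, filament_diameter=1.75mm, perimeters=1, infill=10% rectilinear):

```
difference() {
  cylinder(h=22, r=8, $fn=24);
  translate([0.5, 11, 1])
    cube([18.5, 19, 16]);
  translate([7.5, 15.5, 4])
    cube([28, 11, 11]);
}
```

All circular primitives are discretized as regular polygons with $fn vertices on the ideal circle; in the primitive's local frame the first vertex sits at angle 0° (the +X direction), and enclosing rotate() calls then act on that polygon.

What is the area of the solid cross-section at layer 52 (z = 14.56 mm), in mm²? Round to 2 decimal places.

198.77 mm²

At z = 14.56 mm: the r=8 cylinder contributes a regular 24-gon of circumradius 8 (area = (24/2)·8.000²·sin(360°/24) = 198.77 mm²); the cube at (0.5, 11) is present — its section is the full 18.5×19 rectangle (area 351.50 mm²); the cube at (7.5, 15.5) (footprint 28×11) is included at this height (area 308.00 mm²); Taking the first minus the rest: starting from the r=8 cylinder (198.77 mm²), the 18.5×19 cube at (0.5, 11) misses the remaining region (no effect); the 28×11 cube at (7.5, 15.5) misses the remaining region (no effect) — area = 198.77 mm². Overall, the cross-section is a single solid region. Net area = 198.77 mm².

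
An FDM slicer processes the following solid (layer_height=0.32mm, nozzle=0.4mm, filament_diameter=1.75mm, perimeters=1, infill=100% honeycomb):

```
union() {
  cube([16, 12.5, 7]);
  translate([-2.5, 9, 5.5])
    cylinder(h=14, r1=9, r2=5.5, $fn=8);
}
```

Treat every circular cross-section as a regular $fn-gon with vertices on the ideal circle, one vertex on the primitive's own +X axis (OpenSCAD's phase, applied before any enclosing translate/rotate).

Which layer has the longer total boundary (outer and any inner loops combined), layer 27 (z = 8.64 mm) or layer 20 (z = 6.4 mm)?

layer 20 (z = 6.4 mm)

Layer 27 (z = 8.64): the cube is not intersected at this z (z outside [0, 7]); the cone at (-2.5, 9) (r1=9→r2=5.5) has section circumradius 8.215 here — a regular 8-gon (perimeter = 2·8·8.215·sin(180°/8) = 50.30 mm); Taking the union: only the cone at (-2.5, 9) is present, so the union is just that shape — boundary = 50.30 mm. So its perimeter = 50.30 mm. Layer 20 (z = 6.4): the 16×12.5 cube contributes its full rectangle (perimeter 57.00 mm); the cone at (-2.5, 9) (r1=9→r2=5.5) has section circumradius 8.775 here — a regular 8-gon (perimeter = 2·8·8.775·sin(180°/8) = 53.73 mm); Combining (union): the regions partially overlap (shared area 53.23 mm²), so the edge portions inside another operand are dropped and the merged outline is re-measured after clipping — boundary = 80.15 mm. So its perimeter = 80.15 mm. Layer 20 is larger (80.15 vs 50.30 mm).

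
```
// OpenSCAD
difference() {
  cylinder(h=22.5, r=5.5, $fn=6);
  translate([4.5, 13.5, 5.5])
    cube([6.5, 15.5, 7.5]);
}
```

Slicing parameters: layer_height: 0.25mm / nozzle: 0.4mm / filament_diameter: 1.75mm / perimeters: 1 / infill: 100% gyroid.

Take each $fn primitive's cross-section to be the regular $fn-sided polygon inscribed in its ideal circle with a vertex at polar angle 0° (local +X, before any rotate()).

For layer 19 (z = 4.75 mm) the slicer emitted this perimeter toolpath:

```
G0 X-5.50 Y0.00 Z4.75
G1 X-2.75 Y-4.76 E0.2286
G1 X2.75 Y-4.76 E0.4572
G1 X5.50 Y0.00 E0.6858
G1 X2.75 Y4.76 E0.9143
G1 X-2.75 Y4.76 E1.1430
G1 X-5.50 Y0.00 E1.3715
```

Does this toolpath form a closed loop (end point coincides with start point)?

Start point (G0): (-5.50, 0.00). End point (last G1): the path returns to the start — closed.

yes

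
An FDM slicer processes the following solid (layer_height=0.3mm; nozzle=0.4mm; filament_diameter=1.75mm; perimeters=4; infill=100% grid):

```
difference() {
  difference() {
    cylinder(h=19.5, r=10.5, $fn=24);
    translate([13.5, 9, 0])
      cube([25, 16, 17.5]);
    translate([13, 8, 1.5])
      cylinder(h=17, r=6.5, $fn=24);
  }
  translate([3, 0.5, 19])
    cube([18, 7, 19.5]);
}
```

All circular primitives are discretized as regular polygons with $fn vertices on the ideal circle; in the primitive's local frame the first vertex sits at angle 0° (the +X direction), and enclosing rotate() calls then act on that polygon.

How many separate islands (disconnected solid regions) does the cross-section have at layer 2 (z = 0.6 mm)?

At z = 0.6 mm: the r=10.5 cylinder gives a regular 24-gon of circumradius 10.5 (constant along its height); the 25×16 cube at (13.5, 9) contributes its full rectangle; the cylinder at (13, 8) is not intersected at this z (z outside [1.5, 18.5]); Taking the first minus the rest: starting from the r=10.5 cylinder, the 25×16 cube at (13.5, 9) misses the remaining region (no effect) — 1 connected region; the cube at (3, 0.5) is absent (z outside [19, 38.5]); After the difference (first − rest): none of the subtracted shapes is present at this height, so the result so far is unchanged — 1 connected region. Overall, the cross-section is a single solid region. Island count = 1.

1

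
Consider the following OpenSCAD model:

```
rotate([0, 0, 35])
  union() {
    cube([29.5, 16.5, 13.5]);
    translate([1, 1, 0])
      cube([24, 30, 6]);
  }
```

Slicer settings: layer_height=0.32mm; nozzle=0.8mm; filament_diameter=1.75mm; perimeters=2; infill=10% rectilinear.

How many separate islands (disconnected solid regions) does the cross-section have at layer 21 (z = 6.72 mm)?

1

At z = 6.72 mm: the cube (footprint 29.5×16.5) is included at this height; the cube at (1, 1) does not reach this height (z outside [0, 6]); Combining (union): only the 29.5×16.5 cube is present, so the union is just that shape — 1 connected region; (whole slice rotated 35° about Z — lengths, areas and connectivity unchanged). Overall, the cross-section is a single solid region. Island count = 1.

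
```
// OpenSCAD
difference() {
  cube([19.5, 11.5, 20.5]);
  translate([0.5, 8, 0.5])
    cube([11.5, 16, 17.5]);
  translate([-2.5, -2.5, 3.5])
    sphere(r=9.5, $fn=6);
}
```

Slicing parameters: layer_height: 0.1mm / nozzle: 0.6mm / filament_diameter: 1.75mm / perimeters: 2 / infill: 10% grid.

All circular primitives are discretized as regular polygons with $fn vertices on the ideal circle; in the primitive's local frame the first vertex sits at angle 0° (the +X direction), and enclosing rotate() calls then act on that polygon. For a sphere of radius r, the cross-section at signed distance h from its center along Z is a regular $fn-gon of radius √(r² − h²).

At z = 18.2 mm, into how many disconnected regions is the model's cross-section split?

1

At z = 18.2 mm: the 19.5×11.5 cube contributes its full rectangle; the cube at (0.5, 8) is absent (z outside [0.5, 18]); the sphere at (-2.5, -2.5) does not reach this height (|z−center|=14.700 > r=9.5); Taking the first minus the rest: none of the subtracted shapes is present at this height, so the 19.5×11.5 cube is unchanged — 1 connected region. The result has 1 disconnected region.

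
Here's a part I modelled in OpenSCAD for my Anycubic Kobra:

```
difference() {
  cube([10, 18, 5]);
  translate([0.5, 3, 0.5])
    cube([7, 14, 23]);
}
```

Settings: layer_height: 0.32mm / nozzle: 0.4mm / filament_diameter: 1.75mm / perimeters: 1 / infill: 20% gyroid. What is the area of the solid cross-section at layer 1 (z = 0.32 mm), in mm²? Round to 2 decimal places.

180.00 mm²

At z = 0.32 mm: the 10×18 cube contributes its full rectangle (area 180.00 mm²); the cube at (0.5, 3) is absent (z outside [0.5, 23.5]); Subtracting the remaining from the first: none of the subtracted shapes is present at this height, so the 10×18 cube is unchanged — area = 180.00 mm². Overall, the cross-section is a single solid region. Net area = 180.00 mm².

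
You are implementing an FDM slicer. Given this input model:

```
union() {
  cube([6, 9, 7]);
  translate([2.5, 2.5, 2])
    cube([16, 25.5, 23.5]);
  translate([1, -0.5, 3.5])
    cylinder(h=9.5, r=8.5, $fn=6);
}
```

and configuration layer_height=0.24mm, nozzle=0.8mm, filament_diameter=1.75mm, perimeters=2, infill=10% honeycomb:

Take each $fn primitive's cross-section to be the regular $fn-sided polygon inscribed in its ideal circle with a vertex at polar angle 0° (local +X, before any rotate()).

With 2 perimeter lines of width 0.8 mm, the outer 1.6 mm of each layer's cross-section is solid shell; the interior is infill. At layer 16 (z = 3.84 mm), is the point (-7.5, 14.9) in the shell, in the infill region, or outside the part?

At z = 3.84 mm: the 6×9 cube contributes its full rectangle; the 16×25.5 cube at (2.5, 2.5) contributes its full rectangle; the r=8.5 cylinder at (1, -0.5) contributes a regular 6-gon of circumradius 8.5; Combining (union): the regions partially overlap (shared area 66.14 mm²), so overlapping operands fuse into one piece — 1 connected region. Overall, the cross-section is a single solid region. The nearest boundary edge runs (-7.50, -0.50)→(-3.25, 6.86); distance from the point to it = 9.09 mm. The point is not inside any of the regions above, so it lies outside the cross-section (9.09 mm from the nearest boundary).

outside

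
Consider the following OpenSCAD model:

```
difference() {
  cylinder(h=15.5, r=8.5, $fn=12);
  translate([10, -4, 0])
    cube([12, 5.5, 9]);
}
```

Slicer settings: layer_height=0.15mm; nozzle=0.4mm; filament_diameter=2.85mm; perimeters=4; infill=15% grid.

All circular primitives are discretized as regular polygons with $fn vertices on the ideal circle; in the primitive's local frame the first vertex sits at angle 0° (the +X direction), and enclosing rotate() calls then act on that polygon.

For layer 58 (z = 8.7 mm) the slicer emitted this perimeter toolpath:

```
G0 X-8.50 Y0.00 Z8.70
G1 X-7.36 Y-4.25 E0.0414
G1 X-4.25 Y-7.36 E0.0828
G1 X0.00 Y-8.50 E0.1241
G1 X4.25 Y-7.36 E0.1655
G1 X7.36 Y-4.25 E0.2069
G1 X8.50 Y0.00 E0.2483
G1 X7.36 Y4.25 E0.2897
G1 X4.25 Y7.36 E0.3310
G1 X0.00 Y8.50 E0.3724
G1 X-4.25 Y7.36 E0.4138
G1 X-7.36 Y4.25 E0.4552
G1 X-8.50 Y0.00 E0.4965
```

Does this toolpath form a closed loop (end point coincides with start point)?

yes

Start point (G0): (-8.50, 0.00). End point (last G1): the path returns to the start — closed.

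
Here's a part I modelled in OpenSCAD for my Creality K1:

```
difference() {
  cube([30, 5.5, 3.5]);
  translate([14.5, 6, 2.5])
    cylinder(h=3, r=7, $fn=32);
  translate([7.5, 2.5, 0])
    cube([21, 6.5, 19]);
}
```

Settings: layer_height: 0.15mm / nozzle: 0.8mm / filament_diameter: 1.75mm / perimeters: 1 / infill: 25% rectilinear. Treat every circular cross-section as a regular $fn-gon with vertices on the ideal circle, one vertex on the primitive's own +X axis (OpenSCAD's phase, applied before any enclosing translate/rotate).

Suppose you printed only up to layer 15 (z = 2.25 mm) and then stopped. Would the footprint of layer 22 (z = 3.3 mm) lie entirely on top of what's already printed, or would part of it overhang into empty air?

Compare the two slices. At z = 2.25: the cube (footprint 30×5.5) is included at this height (area 165.00 mm²); the cylinder at (14.5, 6) does not reach this height (z outside [2.5, 5.5]); the cube at (7.5, 2.5) (footprint 21×6.5) is included at this height (area 136.50 mm²); Taking the first minus the rest: starting from the 30×5.5 cube (165.00 mm²), the 21×6.5 cube at (7.5, 2.5) partially overlaps it — only the 63.00 mm² overlap (of its 136.50 mm²) is removed, clipping the outline — area = 102.00 mm². At z = 3.3: the 30×5.5 cube contributes its full rectangle (area 165.00 mm²); the r=7 cylinder at (14.5, 6) contributes a regular 32-gon of circumradius 7 (area = (32/2)·7.000²·sin(360°/32) = 152.95 mm²); the 21×6.5 cube at (7.5, 2.5) contributes its full rectangle (area 136.50 mm²); Subtracting the remaining from the first: starting from the 30×5.5 cube (165.00 mm²), the r=7 cylinder at (14.5, 6) partially overlaps it — only the 64.79 mm² overlap (of its 152.95 mm²) is removed, clipping the outline; the 21×6.5 cube at (7.5, 2.5) partially overlaps it — only the 23.27 mm² overlap (of its 136.50 mm²) is removed, clipping the outline — area = 76.93 mm². Checking containment: the cross-section at z = 3.3 is a subset of the cross-section at z = 2.25.

entirely on top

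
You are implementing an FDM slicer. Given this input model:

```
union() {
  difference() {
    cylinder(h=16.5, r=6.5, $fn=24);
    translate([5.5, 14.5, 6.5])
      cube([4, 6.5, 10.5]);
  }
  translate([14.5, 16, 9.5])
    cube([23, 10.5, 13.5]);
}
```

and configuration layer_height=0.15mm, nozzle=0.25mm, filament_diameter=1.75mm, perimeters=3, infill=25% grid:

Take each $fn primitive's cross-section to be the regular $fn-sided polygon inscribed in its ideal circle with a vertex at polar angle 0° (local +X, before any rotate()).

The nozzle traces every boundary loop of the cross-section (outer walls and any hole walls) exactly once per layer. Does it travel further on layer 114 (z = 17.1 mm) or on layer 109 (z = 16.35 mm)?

layer 109 (z = 16.35 mm)

Layer 114 (z = 17.1): the cylinder is absent (z outside [0, 16.5]); the cube at (5.5, 14.5) does not reach this height (z outside [6.5, 17]); After the difference (first − rest): the first operand is absent here, so nothing remains; the cube at (14.5, 16) (footprint 23×10.5) is included at this height (perimeter 67.00 mm); Merging all regions: only the 23×10.5 cube at (14.5, 16) is present, so the union is just that shape — boundary = 67.00 mm. So its perimeter = 67.00 mm. Layer 109 (z = 16.35): the cylinder: section is a regular 24-gon, circumradius r=6.5 (perimeter = 2·24·6.500·sin(180°/24) = 40.72 mm); the 4×6.5 cube at (5.5, 14.5) contributes its full rectangle (perimeter 21.00 mm); Taking the first minus the rest: starting from the r=6.5 cylinder, the 4×6.5 cube at (5.5, 14.5) misses the remaining region (no effect) — boundary = 40.72 mm; the cube at (14.5, 16) (footprint 23×10.5) is included at this height (perimeter 67.00 mm); Merging all regions: the 2 present regions are separate (no shared area or edge), so areas and boundary lengths simply add and each stays a separate island — boundary = 107.72 mm. So its perimeter = 107.72 mm. Layer 109 is larger (107.72 vs 67.00 mm).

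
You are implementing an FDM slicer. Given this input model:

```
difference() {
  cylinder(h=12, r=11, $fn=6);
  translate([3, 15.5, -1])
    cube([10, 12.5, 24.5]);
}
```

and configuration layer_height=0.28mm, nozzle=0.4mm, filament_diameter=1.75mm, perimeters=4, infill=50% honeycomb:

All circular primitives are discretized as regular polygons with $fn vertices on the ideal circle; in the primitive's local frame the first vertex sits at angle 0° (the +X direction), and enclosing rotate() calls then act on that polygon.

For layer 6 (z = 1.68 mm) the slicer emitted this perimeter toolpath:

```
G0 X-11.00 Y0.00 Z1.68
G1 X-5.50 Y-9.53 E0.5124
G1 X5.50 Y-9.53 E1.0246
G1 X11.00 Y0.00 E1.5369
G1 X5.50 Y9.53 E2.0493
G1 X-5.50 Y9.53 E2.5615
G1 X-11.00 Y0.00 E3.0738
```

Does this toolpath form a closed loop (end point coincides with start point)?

yes

Start point (G0): (-11.00, 0.00). End point (last G1): the path returns to the start — closed.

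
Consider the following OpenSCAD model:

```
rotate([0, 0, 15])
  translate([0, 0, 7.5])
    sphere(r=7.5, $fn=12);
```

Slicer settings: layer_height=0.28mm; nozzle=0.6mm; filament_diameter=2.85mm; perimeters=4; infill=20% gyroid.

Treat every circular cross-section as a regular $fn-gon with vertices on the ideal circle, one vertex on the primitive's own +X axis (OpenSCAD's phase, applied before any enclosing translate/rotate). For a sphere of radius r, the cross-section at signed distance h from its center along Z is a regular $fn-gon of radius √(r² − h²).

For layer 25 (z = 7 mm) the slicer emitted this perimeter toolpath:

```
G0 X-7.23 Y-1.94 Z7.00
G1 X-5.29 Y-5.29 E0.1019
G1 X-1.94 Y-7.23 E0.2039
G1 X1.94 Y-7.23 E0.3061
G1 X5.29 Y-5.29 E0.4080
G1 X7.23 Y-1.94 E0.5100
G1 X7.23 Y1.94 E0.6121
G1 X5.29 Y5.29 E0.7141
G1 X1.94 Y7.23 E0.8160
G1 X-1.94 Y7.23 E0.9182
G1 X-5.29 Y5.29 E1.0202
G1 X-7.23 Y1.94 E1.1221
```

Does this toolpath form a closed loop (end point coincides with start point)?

Start point (G0): (-7.23, -1.94). End point (last G1): the path does not return to the start — open.

no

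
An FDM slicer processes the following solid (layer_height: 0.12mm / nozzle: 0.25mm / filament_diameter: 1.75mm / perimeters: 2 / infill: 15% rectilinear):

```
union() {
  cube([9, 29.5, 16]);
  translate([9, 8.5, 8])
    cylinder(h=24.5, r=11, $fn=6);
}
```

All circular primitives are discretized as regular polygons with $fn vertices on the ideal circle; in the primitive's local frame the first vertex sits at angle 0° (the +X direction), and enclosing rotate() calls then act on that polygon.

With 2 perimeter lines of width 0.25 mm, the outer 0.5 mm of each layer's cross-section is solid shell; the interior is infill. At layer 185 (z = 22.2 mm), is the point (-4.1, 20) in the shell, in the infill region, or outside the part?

outside

At z = 22.2 mm: the cube does not reach this height (z outside [0, 16]); the cylinder at (9, 8.5): section is a regular 6-gon, circumradius r=11; Taking the union: only the r=11 cylinder at (9, 8.5) is present, so the union is just that shape — 1 connected region. Overall, the cross-section is a single solid region. The nearest boundary edge runs (3.50, 18.03)→(-2.00, 8.50); distance from the point to it = 7.57 mm. The point is not inside any of the regions above, so it lies outside the cross-section (7.57 mm from the nearest boundary).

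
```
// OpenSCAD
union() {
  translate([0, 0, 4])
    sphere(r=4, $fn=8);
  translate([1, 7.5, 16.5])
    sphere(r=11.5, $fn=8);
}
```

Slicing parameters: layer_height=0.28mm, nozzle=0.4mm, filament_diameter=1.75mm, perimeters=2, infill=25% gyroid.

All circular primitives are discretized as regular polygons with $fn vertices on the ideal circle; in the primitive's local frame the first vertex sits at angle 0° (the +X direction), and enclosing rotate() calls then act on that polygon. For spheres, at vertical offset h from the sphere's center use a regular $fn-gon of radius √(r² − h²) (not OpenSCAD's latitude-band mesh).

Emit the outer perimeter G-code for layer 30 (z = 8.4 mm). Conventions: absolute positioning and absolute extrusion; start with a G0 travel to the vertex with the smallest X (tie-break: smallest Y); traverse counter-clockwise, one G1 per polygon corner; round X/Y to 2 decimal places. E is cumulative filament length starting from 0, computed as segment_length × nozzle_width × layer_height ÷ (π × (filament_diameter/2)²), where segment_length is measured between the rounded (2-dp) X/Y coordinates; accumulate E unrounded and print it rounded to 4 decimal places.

At z = 8.4 mm: the sphere does not reach this height (|z−center|=4.400 > r=4); the sphere at (1, 7.5): section is a regular 8-gon, circumradius = √(r²−h²) = √(11.5²−8.1²) = 8.163; Combining (union): only the r=11.5 sphere at (1, 7.5) is present, so the union is just that shape — 1 connected region. The outline is a single polygon with 8 vertices. Extrusion per mm of travel: 0.4 × 0.28 / (π × 0.875²) = 0.046564. Accumulating E over each segment gives final E = 2.3265.

G0 X-7.16 Y7.50 Z8.40
G1 X-4.77 Y1.73 E0.2908
G1 X1.00 Y-0.66 E0.5816
G1 X6.77 Y1.73 E0.8724
G1 X9.16 Y7.50 E1.1632
G1 X6.77 Y13.27 E1.4541
G1 X1.00 Y15.66 E1.7449
G1 X-4.77 Y13.27 E2.0357
G1 X-7.16 Y7.50 E2.3265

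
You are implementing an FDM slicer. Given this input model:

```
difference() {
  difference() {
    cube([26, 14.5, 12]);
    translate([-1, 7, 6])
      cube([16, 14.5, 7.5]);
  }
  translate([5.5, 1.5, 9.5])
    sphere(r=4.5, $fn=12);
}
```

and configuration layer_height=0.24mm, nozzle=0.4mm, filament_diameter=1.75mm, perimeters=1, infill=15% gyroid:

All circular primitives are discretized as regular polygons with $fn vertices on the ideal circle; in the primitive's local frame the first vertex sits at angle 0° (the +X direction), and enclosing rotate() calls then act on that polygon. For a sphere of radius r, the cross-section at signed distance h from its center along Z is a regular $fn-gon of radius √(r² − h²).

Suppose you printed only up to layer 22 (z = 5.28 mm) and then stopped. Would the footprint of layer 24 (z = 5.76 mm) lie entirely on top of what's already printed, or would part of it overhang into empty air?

entirely on top

Compare the two slices. At z = 5.28: the 26×14.5 cube contributes its full rectangle (area 377.00 mm²); the cube at (-1, 7) is not intersected at this z (z outside [6, 13.5]); Taking the first minus the rest: none of the subtracted shapes is present at this height, so the 26×14.5 cube is unchanged — area = 377.00 mm²; the r=4.5 sphere at (5.5, 1.5) slices to a regular 12-gon of circumradius 1.563 (√(r²−h²) with h=4.22 from center) (area = (12/2)·1.563²·sin(360°/12) = 7.32 mm²); Taking the first minus the rest: starting from the result so far (377.00 mm²), the r=4.5 sphere at (5.5, 1.5) partially overlaps it — only the 7.31 mm² overlap (of its 7.32 mm²) is removed, clipping the outline — area = 369.69 mm². At z = 5.76: the cube is present — its section is the full 26×14.5 rectangle (area 377.00 mm²); the cube at (-1, 7) is absent (z outside [6, 13.5]); After the difference (first − rest): none of the subtracted shapes is present at this height, so the 26×14.5 cube is unchanged — area = 377.00 mm²; the r=4.5 sphere at (5.5, 1.5) slices to a regular 12-gon of circumradius 2.502 (√(r²−h²) with h=3.74 from center) (area = (12/2)·2.502²·sin(360°/12) = 18.79 mm²); Taking the first minus the rest: starting from the result so far (377.00 mm²), the r=4.5 sphere at (5.5, 1.5) partially overlaps it — only the 16.25 mm² overlap (of its 18.79 mm²) is removed, clipping the outline — area = 360.75 mm². Checking containment: the cross-section at z = 5.76 is a subset of the cross-section at z = 5.28.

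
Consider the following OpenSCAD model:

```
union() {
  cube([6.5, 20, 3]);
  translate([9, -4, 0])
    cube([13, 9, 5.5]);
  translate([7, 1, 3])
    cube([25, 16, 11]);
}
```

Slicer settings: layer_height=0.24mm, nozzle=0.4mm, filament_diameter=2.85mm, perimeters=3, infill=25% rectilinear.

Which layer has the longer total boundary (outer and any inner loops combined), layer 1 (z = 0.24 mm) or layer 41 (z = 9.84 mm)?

layer 1 (z = 0.24 mm)

Layer 1 (z = 0.24): the 6.5×20 cube contributes its full rectangle (perimeter 53.00 mm); the cube at (9, -4) (footprint 13×9) is included at this height (perimeter 44.00 mm); the cube at (7, 1) does not reach this height (z outside [3, 14]); Combining (union): the 2 present regions are separate (no shared area or edge), so areas and boundary lengths simply add and each stays a separate island — boundary = 97.00 mm. So its perimeter = 97.00 mm. Layer 41 (z = 9.84): the cube is not intersected at this z (z outside [0, 3]); the cube at (9, -4) does not reach this height (z outside [0, 5.5]); the cube at (7, 1) is present — its section is the full 25×16 rectangle (perimeter 82.00 mm); Taking the union: only the 25×16 cube at (7, 1) is present, so the union is just that shape — boundary = 82.00 mm. So its perimeter = 82.00 mm. Layer 1 is larger (97.00 vs 82.00 mm).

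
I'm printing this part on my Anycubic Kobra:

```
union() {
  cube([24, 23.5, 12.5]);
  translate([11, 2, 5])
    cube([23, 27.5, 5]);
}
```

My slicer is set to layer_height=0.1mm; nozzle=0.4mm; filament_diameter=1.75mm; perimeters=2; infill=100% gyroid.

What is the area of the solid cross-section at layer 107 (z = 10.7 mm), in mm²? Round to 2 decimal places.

At z = 10.7 mm: the 24×23.5 cube contributes its full rectangle (area 564.00 mm²); the cube at (11, 2) is not intersected at this z (z outside [5, 10]); Merging all regions: only the 24×23.5 cube is present, so the union is just that shape — area = 564.00 mm². Overall, the cross-section is a single solid region. Net area = 564.00 mm².

564.00 mm²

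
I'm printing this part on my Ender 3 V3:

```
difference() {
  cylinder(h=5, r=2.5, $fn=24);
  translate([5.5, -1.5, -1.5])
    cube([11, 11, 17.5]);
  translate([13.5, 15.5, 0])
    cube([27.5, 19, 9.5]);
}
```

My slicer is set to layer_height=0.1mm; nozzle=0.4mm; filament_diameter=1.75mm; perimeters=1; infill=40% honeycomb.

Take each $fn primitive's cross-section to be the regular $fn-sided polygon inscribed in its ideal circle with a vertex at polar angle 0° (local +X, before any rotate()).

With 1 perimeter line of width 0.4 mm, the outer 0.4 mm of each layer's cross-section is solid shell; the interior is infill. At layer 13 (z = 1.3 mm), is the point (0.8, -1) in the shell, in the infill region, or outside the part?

infill

At z = 1.3 mm: the r=2.5 cylinder gives a regular 24-gon of circumradius 2.5 (constant along its height); the cube at (5.5, -1.5) is present — its section is the full 11×11 rectangle; the cube at (13.5, 15.5) is present — its section is the full 27.5×19 rectangle; Taking the first minus the rest: starting from the r=2.5 cylinder, the 11×11 cube at (5.5, -1.5) misses the remaining region (no effect); the 27.5×19 cube at (13.5, 15.5) misses the remaining region (no effect) — 1 connected region. Overall, the cross-section is a single solid region. The nearest boundary edge runs (1.77, -1.77)→(1.25, -2.17); distance from the point to it = 1.20 mm. The point is inside the cross-section and 1.20 mm from the nearest boundary — more than the 0.4 mm shell width (1 × 0.4), so it's in the infill interior.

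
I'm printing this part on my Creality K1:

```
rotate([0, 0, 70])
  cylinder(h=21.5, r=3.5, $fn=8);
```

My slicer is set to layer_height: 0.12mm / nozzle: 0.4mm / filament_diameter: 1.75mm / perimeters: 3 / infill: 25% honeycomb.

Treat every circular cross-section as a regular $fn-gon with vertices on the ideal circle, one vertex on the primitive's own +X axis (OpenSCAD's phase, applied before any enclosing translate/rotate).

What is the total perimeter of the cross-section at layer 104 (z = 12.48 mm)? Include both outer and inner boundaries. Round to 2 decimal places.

At z = 12.48 mm: the r=3.5 cylinder gives a regular 8-gon of circumradius 3.5 (constant along its height) (perimeter = 2·8·3.500·sin(180°/8) = 21.43 mm); (whole slice rotated 70° about Z — lengths, areas and connectivity unchanged). Overall, the cross-section is a single solid region. Total boundary length (outer) = 21.43 mm.

21.43 mm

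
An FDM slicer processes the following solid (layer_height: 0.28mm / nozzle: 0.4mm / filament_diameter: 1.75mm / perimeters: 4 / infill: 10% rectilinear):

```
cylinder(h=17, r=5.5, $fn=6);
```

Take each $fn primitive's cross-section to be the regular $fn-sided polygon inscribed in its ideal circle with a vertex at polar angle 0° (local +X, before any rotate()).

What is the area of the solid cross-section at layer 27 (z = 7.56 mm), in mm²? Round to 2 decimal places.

At z = 7.56 mm: the cylinder: section is a regular 6-gon, circumradius r=5.5 (area = (6/2)·5.500²·sin(360°/6) = 78.59 mm²). Overall, the cross-section is a single solid region. Net area = 78.59 mm².

78.59 mm²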